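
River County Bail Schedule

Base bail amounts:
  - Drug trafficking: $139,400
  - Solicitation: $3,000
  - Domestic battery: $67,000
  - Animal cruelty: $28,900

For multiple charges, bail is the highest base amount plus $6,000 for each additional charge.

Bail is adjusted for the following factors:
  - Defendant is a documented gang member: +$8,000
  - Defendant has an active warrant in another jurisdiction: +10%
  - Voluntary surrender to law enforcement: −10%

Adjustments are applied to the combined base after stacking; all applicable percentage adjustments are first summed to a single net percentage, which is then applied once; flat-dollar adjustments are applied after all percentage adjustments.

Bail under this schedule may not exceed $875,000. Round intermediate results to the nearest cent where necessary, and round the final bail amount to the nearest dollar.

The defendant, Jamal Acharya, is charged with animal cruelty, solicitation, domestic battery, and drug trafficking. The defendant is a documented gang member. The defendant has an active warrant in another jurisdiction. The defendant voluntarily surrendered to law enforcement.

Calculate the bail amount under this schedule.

Base amounts from the schedule: animal cruelty $28,900; solicitation $3,000; domestic battery $67,000; drug trafficking $139,400.
Stacking rule: highest base plus $6,000 per additional charge. Highest is drug trafficking at $139,400; 3 additional charges → +$18,000. Combined base = $157,400.
Net percentage adjustment: +10% −10% = +0%. $157,400 × 1 = $157,400.
Defendant is a documented gang member (+$8,000 flat): $157,400 + $8,000 = $165,400.
$165,400 is within the $875,000 maximum.

$165,400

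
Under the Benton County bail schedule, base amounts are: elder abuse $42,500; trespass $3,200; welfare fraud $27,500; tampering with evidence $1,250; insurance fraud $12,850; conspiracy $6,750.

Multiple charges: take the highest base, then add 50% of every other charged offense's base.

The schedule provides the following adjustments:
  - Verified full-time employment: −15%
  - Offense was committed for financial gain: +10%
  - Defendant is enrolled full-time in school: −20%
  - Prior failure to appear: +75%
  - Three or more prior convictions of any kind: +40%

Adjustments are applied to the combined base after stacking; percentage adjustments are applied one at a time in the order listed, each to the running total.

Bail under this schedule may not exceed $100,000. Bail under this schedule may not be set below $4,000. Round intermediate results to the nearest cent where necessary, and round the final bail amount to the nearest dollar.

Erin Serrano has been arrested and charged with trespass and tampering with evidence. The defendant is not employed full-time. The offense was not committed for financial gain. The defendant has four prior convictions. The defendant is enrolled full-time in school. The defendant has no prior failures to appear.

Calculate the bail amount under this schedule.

Base amounts from the schedule: trespass $3,200; tampering with evidence $1,250.
Stacking rule: highest base plus 50% of each additional charge. Highest is trespass at $3,200. Additional: $1,250 × 50% = $625. Combined base = $3,200 + $625 = $3,825.
Defendant is enrolled full-time in school (−20%): $3,825 × 0.8 = $3,060.
Three or more prior convictions of any kind (+40%): $3,060 × 1.4 = $4,284.
$4,284 is within the $100,000 maximum.
$4,284 is at or above the $4,000 minimum.

$4,284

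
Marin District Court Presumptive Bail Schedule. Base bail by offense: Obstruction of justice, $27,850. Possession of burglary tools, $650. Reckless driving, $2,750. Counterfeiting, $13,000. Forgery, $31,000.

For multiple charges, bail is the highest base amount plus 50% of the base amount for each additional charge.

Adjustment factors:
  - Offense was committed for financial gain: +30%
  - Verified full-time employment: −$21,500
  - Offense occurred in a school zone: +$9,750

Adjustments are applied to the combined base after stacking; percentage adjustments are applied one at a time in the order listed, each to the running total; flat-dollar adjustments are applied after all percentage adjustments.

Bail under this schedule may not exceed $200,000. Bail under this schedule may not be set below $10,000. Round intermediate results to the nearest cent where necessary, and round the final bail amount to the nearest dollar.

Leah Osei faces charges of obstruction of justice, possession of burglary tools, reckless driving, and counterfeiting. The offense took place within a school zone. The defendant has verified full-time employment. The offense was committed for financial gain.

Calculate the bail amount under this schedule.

$35,115

Base amounts from the schedule: obstruction of justice $27,850; possession of burglary tools $650; reckless driving $2,750; counterfeiting $13,000.
Stacking rule: highest base plus 50% of each additional charge. Highest is obstruction of justice at $27,850. Additional: $650 × 50% = $325; $2,750 × 50% = $1,375; $13,000 × 50% = $6,500. Combined base = $27,850 + $8,200 = $36,050.
Offense was committed for financial gain (+30%): $36,050 × 1.3 = $46,865.
Verified full-time employment (−$21,500 flat): $46,865 − $21,500 = $25,365.
Offense occurred in a school zone (+$9,750 flat): $25,365 + $9,750 = $35,115.
$35,115 is within the $200,000 maximum.
$35,115 is at or above the $10,000 minimum.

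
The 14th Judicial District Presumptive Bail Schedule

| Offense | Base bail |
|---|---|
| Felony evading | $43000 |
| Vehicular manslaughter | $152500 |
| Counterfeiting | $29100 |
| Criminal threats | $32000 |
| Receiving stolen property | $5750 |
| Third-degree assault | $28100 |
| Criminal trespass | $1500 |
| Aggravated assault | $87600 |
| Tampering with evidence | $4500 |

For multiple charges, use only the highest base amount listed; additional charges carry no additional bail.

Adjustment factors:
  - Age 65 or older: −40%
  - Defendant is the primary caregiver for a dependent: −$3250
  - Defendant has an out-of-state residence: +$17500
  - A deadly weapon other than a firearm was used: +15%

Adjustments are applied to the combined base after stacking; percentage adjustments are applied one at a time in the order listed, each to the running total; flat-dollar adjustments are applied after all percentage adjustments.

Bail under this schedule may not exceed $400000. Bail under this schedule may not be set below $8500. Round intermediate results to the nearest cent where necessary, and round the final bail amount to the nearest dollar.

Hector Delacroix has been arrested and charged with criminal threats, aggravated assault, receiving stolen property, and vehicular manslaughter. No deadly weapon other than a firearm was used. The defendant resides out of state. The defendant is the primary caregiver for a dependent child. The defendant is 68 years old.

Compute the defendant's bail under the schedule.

$105750

Base amounts from the schedule: criminal threats $32000; aggravated assault $87600; receiving stolen property $5750; vehicular manslaughter $152500.
Stacking rule: use the highest base only. Highest is vehicular manslaughter at $152500. Combined base = $152500.
Age 65 or older (−40%): $152500 × 0.6 = $91500.
Defendant is the primary caregiver for a dependent (−$3250 flat): $91500 − $3250 = $88250.
Defendant has an out-of-state residence (+$17500 flat): $88250 + $17500 = $105750.
$105750 is within the $400000 maximum.
$105750 is at or above the $8500 minimum.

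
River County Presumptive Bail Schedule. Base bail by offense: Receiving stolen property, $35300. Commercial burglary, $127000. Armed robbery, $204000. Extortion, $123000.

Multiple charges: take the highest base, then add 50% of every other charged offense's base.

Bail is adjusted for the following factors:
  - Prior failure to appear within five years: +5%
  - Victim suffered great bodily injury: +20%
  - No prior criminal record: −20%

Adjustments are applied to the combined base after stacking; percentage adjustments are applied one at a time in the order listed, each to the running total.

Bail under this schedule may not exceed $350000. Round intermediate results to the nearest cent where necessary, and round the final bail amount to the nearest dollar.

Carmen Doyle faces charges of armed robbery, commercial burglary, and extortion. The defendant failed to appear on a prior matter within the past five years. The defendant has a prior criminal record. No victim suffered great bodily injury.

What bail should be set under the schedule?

$345450

Base amounts from the schedule: armed robbery $204000; commercial burglary $127000; extortion $123000.
Stacking rule: highest base plus 50% of each additional charge. Highest is armed robbery at $204000. Additional: $127000 × 50% = $63500; $123000 × 50% = $61500. Combined base = $204000 + $125000 = $329000.
Prior failure to appear within five years (+5%): $329000 × 1.05 = $345450.
$345450 is within the $350000 maximum.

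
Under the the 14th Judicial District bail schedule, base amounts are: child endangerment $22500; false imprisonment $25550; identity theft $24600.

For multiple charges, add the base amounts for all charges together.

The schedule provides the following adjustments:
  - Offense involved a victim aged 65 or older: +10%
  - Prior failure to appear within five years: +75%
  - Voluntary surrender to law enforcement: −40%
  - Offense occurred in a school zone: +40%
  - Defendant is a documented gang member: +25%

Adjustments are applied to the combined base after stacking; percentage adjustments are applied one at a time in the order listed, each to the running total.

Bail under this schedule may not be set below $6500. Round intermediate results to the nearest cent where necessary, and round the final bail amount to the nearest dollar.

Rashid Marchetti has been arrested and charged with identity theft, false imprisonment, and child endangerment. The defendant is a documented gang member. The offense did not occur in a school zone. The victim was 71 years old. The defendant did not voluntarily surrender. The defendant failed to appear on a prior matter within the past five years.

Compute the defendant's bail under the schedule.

$174814

Base amounts from the schedule: identity theft $24600; false imprisonment $25550; child endangerment $22500.
Stacking rule: sum of all bases. $24600 + $25550 + $22500 = $72650.
Offense involved a victim aged 65 or older (+10%): $72650 × 1.1 = $79915.
Prior failure to appear within five years (+75%): $79915 × 1.75 = $139851.25.
Defendant is a documented gang member (+25%): $139851.25 × 1.25 = $174814.06.
$174814.06 is at or above the $6500 minimum.
Rounded to the nearest dollar: $174814.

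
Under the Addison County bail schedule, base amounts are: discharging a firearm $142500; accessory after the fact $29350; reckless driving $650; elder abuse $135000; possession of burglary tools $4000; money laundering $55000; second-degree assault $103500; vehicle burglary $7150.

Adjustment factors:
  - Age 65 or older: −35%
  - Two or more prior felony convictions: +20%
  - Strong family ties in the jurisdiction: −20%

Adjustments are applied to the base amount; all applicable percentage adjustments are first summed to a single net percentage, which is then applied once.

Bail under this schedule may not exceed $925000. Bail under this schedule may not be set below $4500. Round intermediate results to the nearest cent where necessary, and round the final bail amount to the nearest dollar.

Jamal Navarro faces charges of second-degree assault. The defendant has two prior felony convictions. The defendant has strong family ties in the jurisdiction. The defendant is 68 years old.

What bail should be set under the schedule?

$67275

Base amounts from the schedule: second-degree assault $103500.
Single charge. Combined base = $103500.
Net percentage adjustment: −35% +20% −20% = −35%. $103500 × 0.65 = $67275.
$67275 is within the $925000 maximum.
$67275 is at or above the $4500 minimum.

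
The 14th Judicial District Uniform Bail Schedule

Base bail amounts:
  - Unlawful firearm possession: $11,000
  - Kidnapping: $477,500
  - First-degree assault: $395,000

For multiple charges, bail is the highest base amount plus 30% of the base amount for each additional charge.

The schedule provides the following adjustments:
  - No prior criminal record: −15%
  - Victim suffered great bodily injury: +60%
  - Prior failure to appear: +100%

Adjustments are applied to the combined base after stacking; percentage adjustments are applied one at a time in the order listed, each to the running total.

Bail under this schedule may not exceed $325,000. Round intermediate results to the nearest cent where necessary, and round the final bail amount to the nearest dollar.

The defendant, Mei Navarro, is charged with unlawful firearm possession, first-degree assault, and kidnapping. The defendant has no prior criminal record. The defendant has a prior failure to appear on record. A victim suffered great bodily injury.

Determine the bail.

Base amounts from the schedule: unlawful firearm possession $11,000; first-degree assault $395,000; kidnapping $477,500.
Stacking rule: highest base plus 30% of each additional charge. Highest is kidnapping at $477,500. Additional: $11,000 × 30% = $3,300; $395,000 × 30% = $118,500. Combined base = $477,500 + $121,800 = $599,300.
No prior criminal record (−15%): $599,300 × 0.85 = $509,405.
Victim suffered great bodily injury (+60%): $509,405 × 1.6 = $815,048.
Prior failure to appear (+100%): $815,048 × 2 = $1,630,096.
Result $1,630,096 exceeds the maximum of $325,000; bail is capped at $325,000.

$325,000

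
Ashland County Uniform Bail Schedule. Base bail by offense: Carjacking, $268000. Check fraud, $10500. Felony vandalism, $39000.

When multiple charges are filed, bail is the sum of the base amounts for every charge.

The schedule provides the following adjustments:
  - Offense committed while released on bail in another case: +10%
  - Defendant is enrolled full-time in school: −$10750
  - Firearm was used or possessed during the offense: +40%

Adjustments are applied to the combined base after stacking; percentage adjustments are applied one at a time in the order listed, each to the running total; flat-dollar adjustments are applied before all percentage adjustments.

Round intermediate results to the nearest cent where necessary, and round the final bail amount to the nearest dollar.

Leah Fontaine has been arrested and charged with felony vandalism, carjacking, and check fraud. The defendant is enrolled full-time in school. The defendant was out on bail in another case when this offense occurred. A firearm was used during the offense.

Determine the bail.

$472395

Base amounts from the schedule: felony vandalism $39000; carjacking $268000; check fraud $10500.
Stacking rule: sum of all bases. $39000 + $268000 + $10500 = $317500.
Defendant is enrolled full-time in school (−$10750 flat): $317500 − $10750 = $306750.
Offense committed while released on bail in another case (+10%): $306750 × 1.1 = $337425.
Firearm was used or possessed during the offense (+40%): $337425 × 1.4 = $472395.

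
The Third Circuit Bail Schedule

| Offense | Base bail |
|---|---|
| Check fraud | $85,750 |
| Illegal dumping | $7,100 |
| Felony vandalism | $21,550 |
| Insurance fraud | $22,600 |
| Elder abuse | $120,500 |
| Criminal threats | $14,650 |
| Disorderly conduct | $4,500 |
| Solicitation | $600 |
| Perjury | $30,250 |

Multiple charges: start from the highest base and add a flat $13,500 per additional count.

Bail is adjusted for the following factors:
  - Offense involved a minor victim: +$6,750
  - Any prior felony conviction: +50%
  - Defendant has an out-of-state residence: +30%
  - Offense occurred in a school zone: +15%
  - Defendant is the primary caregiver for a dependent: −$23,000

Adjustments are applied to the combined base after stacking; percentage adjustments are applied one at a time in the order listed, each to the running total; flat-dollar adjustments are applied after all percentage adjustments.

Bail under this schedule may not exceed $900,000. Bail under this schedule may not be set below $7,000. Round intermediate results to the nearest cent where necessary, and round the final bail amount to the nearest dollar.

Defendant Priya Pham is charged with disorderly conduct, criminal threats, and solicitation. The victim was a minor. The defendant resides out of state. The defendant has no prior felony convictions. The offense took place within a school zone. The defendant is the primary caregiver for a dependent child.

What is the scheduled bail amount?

Base amounts from the schedule: disorderly conduct $4,500; criminal threats $14,650; solicitation $600.
Stacking rule: highest base plus $13,500 per additional charge. Highest is criminal threats at $14,650; 2 additional charges → +$27,000. Combined base = $41,650.
Defendant has an out-of-state residence (+30%): $41,650 × 1.3 = $54,145.
Offense occurred in a school zone (+15%): $54,145 × 1.15 = $62,266.75.
Offense involved a minor victim (+$6,750 flat): $62,266.75 + $6,750 = $69,016.75.
Defendant is the primary caregiver for a dependent (−$23,000 flat): $69,016.75 − $23,000 = $46,016.75.
$46,016.75 is within the $900,000 maximum.
$46,016.75 is at or above the $7,000 minimum.
Rounded to the nearest dollar: $46,017.

$46,017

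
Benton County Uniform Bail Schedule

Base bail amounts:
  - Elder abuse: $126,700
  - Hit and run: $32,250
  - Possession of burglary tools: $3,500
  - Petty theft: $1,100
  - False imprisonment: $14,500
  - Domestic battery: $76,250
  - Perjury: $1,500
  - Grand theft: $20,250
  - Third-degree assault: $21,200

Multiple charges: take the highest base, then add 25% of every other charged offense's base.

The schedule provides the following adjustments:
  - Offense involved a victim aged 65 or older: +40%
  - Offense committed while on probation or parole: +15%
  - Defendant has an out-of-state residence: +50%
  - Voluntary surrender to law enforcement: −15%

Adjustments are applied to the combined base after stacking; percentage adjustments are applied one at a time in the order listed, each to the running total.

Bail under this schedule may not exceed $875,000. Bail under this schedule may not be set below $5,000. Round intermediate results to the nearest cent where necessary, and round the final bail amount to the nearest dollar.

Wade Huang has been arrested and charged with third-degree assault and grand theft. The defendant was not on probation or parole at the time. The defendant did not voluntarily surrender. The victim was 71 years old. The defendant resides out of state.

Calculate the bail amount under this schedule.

$55,151

Base amounts from the schedule: third-degree assault $21,200; grand theft $20,250.
Stacking rule: highest base plus 25% of each additional charge. Highest is third-degree assault at $21,200. Additional: $20,250 × 25% = $5,062.50. Combined base = $21,200 + $5,062.50 = $26,262.50.
Offense involved a victim aged 65 or older (+40%): $26,262.50 × 1.4 = $36,767.50.
Defendant has an out-of-state residence (+50%): $36,767.50 × 1.5 = $55,151.25.
$55,151.25 is within the $875,000 maximum.
$55,151.25 is at or above the $5,000 minimum.
Rounded to the nearest dollar: $55,151.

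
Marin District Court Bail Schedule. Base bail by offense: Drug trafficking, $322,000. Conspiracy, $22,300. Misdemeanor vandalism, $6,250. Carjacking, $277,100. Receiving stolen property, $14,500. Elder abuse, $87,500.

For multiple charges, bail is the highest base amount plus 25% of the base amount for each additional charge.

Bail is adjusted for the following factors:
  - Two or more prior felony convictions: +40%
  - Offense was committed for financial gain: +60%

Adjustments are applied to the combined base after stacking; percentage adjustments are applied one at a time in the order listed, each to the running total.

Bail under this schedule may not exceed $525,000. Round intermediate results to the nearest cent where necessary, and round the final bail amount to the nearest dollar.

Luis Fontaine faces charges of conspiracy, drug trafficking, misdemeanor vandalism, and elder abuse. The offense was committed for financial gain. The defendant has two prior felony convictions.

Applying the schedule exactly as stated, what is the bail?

Base amounts from the schedule: conspiracy $22,300; drug trafficking $322,000; misdemeanor vandalism $6,250; elder abuse $87,500.
Stacking rule: highest base plus 25% of each additional charge. Highest is drug trafficking at $322,000. Additional: $22,300 × 25% = $5,575; $6,250 × 25% = $1,562.50; $87,500 × 25% = $21,875. Combined base = $322,000 + $29,012.50 = $351,012.50.
Two or more prior felony convictions (+40%): $351,012.50 × 1.4 = $491,417.50.
Offense was committed for financial gain (+60%): $491,417.50 × 1.6 = $786,268.
Result $786,268 exceeds the maximum of $525,000; bail is capped at $525,000.

$525,000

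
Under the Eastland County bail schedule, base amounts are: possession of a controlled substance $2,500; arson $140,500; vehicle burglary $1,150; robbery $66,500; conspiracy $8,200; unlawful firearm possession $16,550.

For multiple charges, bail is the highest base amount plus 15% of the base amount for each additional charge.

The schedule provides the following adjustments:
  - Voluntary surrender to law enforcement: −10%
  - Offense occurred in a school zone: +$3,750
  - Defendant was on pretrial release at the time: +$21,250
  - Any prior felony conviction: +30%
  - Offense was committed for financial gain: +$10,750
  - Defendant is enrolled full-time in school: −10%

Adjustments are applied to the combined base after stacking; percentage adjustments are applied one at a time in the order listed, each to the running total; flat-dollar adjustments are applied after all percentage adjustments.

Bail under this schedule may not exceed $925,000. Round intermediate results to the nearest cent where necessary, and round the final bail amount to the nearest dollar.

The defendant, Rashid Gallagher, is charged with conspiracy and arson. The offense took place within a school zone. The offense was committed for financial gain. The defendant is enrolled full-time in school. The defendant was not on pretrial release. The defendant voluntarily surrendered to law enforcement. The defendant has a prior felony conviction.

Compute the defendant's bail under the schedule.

Base amounts from the schedule: conspiracy $8,200; arson $140,500.
Stacking rule: highest base plus 15% of each additional charge. Highest is arson at $140,500. Additional: $8,200 × 15% = $1,230. Combined base = $140,500 + $1,230 = $141,730.
Voluntary surrender to law enforcement (−10%): $141,730 × 0.9 = $127,557.
Any prior felony conviction (+30%): $127,557 × 1.3 = $165,824.10.
Defendant is enrolled full-time in school (−10%): $165,824.10 × 0.9 = $149,241.69.
Offense occurred in a school zone (+$3,750 flat): $149,241.69 + $3,750 = $152,991.69.
Offense was committed for financial gain (+$10,750 flat): $152,991.69 + $10,750 = $163,741.69.
$163,741.69 is within the $925,000 maximum.
Rounded to the nearest dollar: $163,742.

$163,742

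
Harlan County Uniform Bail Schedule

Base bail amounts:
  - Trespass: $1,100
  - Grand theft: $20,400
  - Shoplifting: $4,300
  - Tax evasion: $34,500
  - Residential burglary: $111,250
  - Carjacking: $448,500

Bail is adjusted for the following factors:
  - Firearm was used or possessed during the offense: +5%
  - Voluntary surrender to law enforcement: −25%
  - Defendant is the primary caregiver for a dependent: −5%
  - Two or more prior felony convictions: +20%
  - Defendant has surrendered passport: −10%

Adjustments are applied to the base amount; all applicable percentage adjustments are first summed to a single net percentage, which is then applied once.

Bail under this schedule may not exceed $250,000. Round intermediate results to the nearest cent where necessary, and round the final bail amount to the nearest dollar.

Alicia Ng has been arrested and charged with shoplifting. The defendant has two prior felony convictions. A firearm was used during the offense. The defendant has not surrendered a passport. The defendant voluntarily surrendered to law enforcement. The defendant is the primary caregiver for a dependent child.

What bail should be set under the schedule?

$4,085

Base amounts from the schedule: shoplifting $4,300.
Single charge. Combined base = $4,300.
Net percentage adjustment: +5% −25% −5% +20% = −5%. $4,300 × 0.95 = $4,085.
$4,085 is within the $250,000 maximum.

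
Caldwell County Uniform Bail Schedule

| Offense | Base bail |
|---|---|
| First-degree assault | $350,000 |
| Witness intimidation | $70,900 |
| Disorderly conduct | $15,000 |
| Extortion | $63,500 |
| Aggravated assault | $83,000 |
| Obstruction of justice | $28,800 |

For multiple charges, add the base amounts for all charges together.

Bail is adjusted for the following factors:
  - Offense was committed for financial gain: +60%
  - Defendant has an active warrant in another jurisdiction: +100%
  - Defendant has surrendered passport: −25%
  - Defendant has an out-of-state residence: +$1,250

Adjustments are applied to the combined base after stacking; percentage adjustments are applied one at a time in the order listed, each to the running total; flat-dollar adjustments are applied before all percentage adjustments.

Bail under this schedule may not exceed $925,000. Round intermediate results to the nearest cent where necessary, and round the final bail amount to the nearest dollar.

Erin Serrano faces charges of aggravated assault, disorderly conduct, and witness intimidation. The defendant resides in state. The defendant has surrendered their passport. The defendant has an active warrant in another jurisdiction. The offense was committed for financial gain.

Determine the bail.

$405,360

Base amounts from the schedule: aggravated assault $83,000; disorderly conduct $15,000; witness intimidation $70,900.
Stacking rule: sum of all bases. $83,000 + $15,000 + $70,900 = $168,900.
Offense was committed for financial gain (+60%): $168,900 × 1.6 = $270,240.
Defendant has an active warrant in another jurisdiction (+100%): $270,240 × 2 = $540,480.
Defendant has surrendered passport (−25%): $540,480 × 0.75 = $405,360.
$405,360 is within the $925,000 maximum.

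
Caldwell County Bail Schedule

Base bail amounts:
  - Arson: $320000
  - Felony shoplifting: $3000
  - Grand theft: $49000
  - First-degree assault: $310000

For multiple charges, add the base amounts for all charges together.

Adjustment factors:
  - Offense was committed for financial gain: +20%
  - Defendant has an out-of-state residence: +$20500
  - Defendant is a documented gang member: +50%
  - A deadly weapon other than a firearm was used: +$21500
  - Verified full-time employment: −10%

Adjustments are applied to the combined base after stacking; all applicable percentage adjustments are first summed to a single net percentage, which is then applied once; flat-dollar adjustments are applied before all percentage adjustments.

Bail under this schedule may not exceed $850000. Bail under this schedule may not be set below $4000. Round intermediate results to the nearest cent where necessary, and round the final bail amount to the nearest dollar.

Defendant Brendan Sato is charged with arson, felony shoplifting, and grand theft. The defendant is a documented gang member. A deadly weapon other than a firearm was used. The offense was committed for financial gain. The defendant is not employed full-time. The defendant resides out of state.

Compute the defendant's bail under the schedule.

Base amounts from the schedule: arson $320000; felony shoplifting $3000; grand theft $49000.
Stacking rule: sum of all bases. $320000 + $3000 + $49000 = $372000.
Defendant has an out-of-state residence (+$20500 flat): $372000 + $20500 = $392500.
A deadly weapon other than a firearm was used (+$21500 flat): $392500 + $21500 = $414000.
Net percentage adjustment: +20% +50% = +70%. $414000 × 1.7 = $703800.
$703800 is within the $850000 maximum.
$703800 is at or above the $4000 minimum.

$703800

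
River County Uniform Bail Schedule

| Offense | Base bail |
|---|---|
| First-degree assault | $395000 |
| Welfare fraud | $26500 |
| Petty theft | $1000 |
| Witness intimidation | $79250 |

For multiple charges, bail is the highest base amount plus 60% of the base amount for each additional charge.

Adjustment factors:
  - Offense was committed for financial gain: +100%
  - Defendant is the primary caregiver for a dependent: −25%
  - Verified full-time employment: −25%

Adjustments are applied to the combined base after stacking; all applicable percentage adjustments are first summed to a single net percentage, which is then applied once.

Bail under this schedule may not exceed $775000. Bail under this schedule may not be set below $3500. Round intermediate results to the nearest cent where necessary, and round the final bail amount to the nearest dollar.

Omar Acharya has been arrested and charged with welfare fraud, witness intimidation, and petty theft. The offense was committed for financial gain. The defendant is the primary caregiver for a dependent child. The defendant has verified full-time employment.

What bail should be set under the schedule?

$143625

Base amounts from the schedule: welfare fraud $26500; witness intimidation $79250; petty theft $1000.
Stacking rule: highest base plus 60% of each additional charge. Highest is witness intimidation at $79250. Additional: $26500 × 60% = $15900; $1000 × 60% = $600. Combined base = $79250 + $16500 = $95750.
Net percentage adjustment: +100% −25% −25% = +50%. $95750 × 1.5 = $143625.
$143625 is within the $775000 maximum.
$143625 is at or above the $3500 minimum.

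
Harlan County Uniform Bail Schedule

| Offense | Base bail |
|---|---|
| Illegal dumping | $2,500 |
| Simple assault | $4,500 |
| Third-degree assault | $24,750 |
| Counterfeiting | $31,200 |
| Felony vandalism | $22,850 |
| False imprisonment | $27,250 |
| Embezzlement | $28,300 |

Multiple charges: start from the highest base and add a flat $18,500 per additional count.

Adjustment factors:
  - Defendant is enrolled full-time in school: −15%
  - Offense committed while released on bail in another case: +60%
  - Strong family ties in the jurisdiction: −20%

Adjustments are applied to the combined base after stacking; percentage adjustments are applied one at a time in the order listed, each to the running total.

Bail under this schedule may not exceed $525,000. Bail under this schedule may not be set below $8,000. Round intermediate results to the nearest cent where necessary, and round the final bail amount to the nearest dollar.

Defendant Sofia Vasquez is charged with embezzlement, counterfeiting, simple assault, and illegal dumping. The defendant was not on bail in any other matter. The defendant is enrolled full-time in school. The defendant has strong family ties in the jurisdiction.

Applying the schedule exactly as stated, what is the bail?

Base amounts from the schedule: embezzlement $28,300; counterfeiting $31,200; simple assault $4,500; illegal dumping $2,500.
Stacking rule: highest base plus $18,500 per additional charge. Highest is counterfeiting at $31,200; 3 additional charges → +$55,500. Combined base = $86,700.
Defendant is enrolled full-time in school (−15%): $86,700 × 0.85 = $73,695.
Strong family ties in the jurisdiction (−20%): $73,695 × 0.8 = $58,956.
$58,956 is within the $525,000 maximum.
$58,956 is at or above the $8,000 minimum.

$58,956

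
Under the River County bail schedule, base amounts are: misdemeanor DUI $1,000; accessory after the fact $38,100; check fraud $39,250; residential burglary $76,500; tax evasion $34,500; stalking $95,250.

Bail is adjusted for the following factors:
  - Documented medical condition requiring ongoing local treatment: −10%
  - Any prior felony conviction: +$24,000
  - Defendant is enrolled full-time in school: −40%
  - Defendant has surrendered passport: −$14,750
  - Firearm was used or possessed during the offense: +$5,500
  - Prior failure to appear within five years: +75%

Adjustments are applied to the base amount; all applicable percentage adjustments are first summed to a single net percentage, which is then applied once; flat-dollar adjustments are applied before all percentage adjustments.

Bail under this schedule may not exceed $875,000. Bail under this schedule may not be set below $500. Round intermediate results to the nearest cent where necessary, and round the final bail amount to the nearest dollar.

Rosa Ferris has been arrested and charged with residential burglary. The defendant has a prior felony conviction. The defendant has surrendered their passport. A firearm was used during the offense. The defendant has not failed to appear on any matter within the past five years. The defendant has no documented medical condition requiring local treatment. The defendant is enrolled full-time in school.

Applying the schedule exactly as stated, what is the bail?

Base amounts from the schedule: residential burglary $76,500.
Single charge. Combined base = $76,500.
Any prior felony conviction (+$24,000 flat): $76,500 + $24,000 = $100,500.
Defendant has surrendered passport (−$14,750 flat): $100,500 − $14,750 = $85,750.
Firearm was used or possessed during the offense (+$5,500 flat): $85,750 + $5,500 = $91,250.
Defendant is enrolled full-time in school (−40%): $91,250 × 0.6 = $54,750.
$54,750 is within the $875,000 maximum.
$54,750 is at or above the $500 minimum.

$54,750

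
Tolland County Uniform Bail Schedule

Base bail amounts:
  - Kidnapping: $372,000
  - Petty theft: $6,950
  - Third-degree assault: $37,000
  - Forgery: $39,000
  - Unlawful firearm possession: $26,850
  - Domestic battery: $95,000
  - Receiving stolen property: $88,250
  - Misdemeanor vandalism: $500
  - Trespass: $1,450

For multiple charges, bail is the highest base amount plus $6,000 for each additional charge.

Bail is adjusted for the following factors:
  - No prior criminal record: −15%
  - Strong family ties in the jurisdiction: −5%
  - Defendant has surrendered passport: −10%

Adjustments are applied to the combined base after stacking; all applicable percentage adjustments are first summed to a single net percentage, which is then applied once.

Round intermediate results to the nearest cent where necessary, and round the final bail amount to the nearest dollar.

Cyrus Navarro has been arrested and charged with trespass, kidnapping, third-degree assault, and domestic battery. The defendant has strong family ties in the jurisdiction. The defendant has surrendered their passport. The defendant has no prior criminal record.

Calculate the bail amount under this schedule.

Base amounts from the schedule: trespass $1,450; kidnapping $372,000; third-degree assault $37,000; domestic battery $95,000.
Stacking rule: highest base plus $6,000 per additional charge. Highest is kidnapping at $372,000; 3 additional charges → +$18,000. Combined base = $390,000.
Net percentage adjustment: −15% −5% −10% = −30%. $390,000 × 0.7 = $273,000.

$273,000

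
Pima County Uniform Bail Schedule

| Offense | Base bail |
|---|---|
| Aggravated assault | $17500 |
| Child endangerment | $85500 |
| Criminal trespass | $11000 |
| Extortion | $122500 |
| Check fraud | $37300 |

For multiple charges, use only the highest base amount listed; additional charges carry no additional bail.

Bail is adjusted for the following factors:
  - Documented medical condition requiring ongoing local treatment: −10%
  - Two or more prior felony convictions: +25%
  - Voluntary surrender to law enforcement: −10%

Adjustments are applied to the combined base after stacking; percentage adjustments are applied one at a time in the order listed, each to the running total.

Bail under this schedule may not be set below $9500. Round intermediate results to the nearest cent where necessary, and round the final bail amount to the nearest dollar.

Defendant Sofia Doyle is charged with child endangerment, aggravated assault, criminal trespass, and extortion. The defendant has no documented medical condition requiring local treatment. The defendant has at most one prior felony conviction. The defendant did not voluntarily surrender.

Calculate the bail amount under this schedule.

$122500

Base amounts from the schedule: child endangerment $85500; aggravated assault $17500; criminal trespass $11000; extortion $122500.
Stacking rule: use the highest base only. Highest is extortion at $122500. Combined base = $122500.
No adjustment factors apply to this defendant.
$122500 is at or above the $9500 minimum.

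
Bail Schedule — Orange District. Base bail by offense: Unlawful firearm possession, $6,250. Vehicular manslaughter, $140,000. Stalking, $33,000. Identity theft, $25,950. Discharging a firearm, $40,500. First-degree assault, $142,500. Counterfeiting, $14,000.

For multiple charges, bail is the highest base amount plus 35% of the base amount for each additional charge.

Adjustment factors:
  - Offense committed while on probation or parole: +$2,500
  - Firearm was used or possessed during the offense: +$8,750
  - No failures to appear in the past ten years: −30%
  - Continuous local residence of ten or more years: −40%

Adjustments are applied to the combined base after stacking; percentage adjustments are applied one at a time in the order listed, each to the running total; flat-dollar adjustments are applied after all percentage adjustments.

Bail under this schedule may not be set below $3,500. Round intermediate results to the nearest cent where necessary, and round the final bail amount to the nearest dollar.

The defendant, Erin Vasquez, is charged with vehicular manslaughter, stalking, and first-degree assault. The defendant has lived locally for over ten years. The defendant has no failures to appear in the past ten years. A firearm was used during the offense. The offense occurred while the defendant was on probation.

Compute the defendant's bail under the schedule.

Base amounts from the schedule: vehicular manslaughter $140,000; stalking $33,000; first-degree assault $142,500.
Stacking rule: highest base plus 35% of each additional charge. Highest is first-degree assault at $142,500. Additional: $140,000 × 35% = $49,000; $33,000 × 35% = $11,550. Combined base = $142,500 + $60,550 = $203,050.
No failures to appear in the past ten years (−30%): $203,050 × 0.7 = $142,135.
Continuous local residence of ten or more years (−40%): $142,135 × 0.6 = $85,281.
Offense committed while on probation or parole (+$2,500 flat): $85,281 + $2,500 = $87,781.
Firearm was used or possessed during the offense (+$8,750 flat): $87,781 + $8,750 = $96,531.
$96,531 is at or above the $3,500 minimum.

$96,531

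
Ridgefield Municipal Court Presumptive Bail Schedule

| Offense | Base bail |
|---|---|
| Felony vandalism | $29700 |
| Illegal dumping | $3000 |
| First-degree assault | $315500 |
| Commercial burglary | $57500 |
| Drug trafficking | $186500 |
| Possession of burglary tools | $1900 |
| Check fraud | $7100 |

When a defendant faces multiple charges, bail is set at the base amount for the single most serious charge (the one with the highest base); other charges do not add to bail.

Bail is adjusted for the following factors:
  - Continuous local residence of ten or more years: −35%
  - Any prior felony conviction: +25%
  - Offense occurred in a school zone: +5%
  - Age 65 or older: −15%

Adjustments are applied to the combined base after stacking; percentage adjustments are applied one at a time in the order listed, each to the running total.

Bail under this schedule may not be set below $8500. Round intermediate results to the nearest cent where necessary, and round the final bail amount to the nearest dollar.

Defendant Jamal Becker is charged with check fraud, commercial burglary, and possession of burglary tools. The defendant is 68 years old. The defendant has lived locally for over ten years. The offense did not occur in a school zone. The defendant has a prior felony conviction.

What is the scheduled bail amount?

Base amounts from the schedule: check fraud $7100; commercial burglary $57500; possession of burglary tools $1900.
Stacking rule: use the highest base only. Highest is commercial burglary at $57500. Combined base = $57500.
Continuous local residence of ten or more years (−35%): $57500 × 0.65 = $37375.
Any prior felony conviction (+25%): $37375 × 1.25 = $46718.75.
Age 65 or older (−15%): $46718.75 × 0.85 = $39710.94.
$39710.94 is at or above the $8500 minimum.
Rounded to the nearest dollar: $39711.

$39711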